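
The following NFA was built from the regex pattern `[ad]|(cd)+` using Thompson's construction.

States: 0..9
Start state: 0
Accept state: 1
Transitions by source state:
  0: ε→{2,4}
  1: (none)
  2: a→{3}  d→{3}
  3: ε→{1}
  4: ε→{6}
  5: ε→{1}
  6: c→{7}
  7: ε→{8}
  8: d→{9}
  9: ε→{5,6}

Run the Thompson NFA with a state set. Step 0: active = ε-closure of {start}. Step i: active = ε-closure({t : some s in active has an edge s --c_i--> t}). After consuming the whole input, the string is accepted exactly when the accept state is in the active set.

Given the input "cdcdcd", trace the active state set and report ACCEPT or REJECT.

start: ε-closure({0}) = {0,2,4,6}
'c' @ 1: {7,8}
'd' @ 2: {1,5,6,9}  [accepting]
'c' @ 3: {7,8}
'd' @ 4: {1,5,6,9}  [accepting]
'c' @ 5: {7,8}
'd' @ 6: {1,5,6,9}  [accepting]
end set {1,5,6,9} — state 1 in

Answer: ACCEPT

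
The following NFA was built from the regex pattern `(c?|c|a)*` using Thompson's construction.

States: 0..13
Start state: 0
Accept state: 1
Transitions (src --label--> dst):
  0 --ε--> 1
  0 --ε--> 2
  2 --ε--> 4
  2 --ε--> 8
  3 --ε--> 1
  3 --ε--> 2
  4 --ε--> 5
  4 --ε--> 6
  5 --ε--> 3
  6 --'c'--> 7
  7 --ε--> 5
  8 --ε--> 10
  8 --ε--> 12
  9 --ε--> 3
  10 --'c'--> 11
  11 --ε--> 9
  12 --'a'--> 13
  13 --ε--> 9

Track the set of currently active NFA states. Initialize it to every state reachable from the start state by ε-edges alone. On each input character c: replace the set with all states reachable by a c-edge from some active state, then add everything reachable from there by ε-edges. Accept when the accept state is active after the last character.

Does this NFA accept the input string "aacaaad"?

start: ε-closure({0}) = {0,1,2,3,4,5,6,8,10,12}
'a' @ 1: {1,2,3,4,5,6,8,9,10,12,13}  ✓accept
'a' @ 2: {1,2,3,4,5,6,8,9,10,12,13}  ✓accept
'c' @ 3: {1,2,3,4,5,6,7,8,9,10,11,12}  ✓accept
'a' @ 4: {1,2,3,4,5,6,8,9,10,12,13}  ✓accept
'a' @ 5: {1,2,3,4,5,6,8,9,10,12,13}  ✓accept
'a' @ 6: {1,2,3,4,5,6,8,9,10,12,13}  ✓accept
'd' @ 7: {}  — no active states
final: {}; accept 1 not in set

Answer: REJECT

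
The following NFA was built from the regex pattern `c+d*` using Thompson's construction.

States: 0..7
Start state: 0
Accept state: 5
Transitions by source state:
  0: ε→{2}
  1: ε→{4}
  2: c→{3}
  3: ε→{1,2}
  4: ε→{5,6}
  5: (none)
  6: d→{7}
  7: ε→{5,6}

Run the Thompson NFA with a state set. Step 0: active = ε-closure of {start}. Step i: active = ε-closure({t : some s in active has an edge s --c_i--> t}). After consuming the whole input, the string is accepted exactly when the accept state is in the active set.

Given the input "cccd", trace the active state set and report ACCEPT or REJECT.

Answer: ACCEPT

Derivation:
S₀ = ε-closure({0}) = {0,2}
'c' @ 1: {1,2,3,4,5,6}  ✓accept
'c' @ 2: {1,2,3,4,5,6}  ✓accept
'c' @ 3: {1,2,3,4,5,6}  ✓accept
'd' @ 4: {5,6,7}  ✓accept
after full input: {5,6,7}  (accept=5 in)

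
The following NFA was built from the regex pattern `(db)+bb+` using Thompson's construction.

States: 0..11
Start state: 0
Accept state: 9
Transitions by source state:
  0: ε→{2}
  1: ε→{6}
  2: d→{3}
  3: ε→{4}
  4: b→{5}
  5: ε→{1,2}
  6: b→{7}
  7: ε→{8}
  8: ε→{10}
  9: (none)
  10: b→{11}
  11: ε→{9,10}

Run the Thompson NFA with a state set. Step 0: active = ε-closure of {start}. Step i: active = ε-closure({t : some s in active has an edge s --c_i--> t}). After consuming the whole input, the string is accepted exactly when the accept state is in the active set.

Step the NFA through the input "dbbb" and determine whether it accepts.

initial (ε-close {0}): {0,2}
'd' @ 1: {3,4}
'b' @ 2: {1,2,5,6}
'b' @ 3: {7,8,10}
'b' @ 4: {9,10,11}  ✓accept
final: {9,10,11}; accept 9 in set

Answer: ACCEPT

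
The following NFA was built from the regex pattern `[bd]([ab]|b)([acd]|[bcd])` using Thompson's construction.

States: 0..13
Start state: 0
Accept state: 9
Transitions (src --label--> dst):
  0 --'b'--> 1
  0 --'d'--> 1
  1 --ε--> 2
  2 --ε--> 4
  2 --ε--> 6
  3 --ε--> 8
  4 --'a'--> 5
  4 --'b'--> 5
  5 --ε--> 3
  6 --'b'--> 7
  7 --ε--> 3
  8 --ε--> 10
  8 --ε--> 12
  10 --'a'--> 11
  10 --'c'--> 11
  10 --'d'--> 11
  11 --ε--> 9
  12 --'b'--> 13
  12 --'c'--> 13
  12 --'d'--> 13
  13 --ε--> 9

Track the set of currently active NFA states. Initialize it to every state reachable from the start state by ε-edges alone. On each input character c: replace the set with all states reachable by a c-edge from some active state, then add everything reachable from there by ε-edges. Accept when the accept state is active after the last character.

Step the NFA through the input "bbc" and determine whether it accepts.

initial (ε-close {0}): {0}
'b' @ 1: {1,2,4,6}
'b' @ 2: {3,5,7,8,10,12}
'c' @ 3: {9,11,13}  (accept∈set)
final: {9,11,13}; accept 9 in set

Answer: ACCEPT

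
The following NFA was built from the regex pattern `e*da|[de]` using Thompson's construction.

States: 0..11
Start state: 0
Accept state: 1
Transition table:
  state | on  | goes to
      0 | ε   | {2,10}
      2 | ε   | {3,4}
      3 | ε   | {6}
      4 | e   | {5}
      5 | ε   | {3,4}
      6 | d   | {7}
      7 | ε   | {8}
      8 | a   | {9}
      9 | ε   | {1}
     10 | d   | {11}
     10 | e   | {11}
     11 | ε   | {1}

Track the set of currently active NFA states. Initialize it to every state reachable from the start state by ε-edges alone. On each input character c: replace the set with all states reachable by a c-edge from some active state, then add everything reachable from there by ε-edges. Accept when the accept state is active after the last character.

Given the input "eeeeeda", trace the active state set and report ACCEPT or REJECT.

Answer: ACCEPT

Steps:
initial (ε-close {0}): {0,2,3,4,6,10}
'e' @ 1: {1,3,4,5,6,11}  (accept∈set)
'e' @ 2: {3,4,5,6}
'e' @ 3: {3,4,5,6}
'e' @ 4: {3,4,5,6}
'e' @ 5: {3,4,5,6}
'd' @ 6: {7,8}
'a' @ 7: {1,9}  (accept∈set)
after full input: {1,9}  (accept=1 in)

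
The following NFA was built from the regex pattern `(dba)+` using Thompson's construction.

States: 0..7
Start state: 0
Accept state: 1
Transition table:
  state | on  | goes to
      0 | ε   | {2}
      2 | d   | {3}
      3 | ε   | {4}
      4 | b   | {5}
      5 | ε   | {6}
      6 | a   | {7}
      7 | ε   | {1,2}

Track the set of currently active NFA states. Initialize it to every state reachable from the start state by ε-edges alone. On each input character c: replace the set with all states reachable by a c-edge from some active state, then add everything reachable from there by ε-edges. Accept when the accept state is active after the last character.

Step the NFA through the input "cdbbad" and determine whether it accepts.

initial (ε-close {0}): {0,2}
'c' @ 1: {}  — no active states
rest 'dbbad' ignored (set empty)
end set {} — state 1 not in

Answer: REJECT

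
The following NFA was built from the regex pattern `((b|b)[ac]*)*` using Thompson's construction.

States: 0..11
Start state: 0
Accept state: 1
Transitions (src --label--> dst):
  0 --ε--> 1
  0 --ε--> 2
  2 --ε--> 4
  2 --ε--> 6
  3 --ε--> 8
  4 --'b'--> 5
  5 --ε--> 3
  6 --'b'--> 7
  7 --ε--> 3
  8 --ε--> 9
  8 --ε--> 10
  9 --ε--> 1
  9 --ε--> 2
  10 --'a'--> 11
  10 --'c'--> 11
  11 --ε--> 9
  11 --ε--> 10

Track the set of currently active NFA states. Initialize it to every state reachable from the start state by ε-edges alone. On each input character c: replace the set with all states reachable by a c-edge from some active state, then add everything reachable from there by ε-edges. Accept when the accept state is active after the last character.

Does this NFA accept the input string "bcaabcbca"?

Answer: ACCEPT

Trace:
start: ε-closure({0}) = {0,1,2,4,6}
'b' @ 1: {1,2,3,4,5,6,7,8,9,10}  [accepting]
'c' @ 2: {1,2,4,6,9,10,11}  [accepting]
'a' @ 3: {1,2,4,6,9,10,11}  [accepting]
'a' @ 4: {1,2,4,6,9,10,11}  [accepting]
'b' @ 5: {1,2,3,4,5,6,7,8,9,10}  [accepting]
'c' @ 6: {1,2,4,6,9,10,11}  [accepting]
'b' @ 7: {1,2,3,4,5,6,7,8,9,10}  [accepting]
'c' @ 8: {1,2,4,6,9,10,11}  [accepting]
'a' @ 9: {1,2,4,6,9,10,11}  [accepting]
end set {1,2,4,6,9,10,11} — state 1 in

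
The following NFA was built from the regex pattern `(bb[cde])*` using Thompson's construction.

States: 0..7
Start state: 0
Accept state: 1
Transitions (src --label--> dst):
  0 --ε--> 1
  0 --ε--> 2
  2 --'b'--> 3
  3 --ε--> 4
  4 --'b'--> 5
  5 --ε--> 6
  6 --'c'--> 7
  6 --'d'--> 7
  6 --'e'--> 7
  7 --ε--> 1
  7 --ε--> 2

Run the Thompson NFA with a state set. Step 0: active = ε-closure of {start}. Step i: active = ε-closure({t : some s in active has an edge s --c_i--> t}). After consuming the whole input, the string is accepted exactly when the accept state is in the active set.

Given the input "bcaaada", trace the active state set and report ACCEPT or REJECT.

Answer: REJECT

Trace:
start: ε-closure({0}) = {0,1,2}
'b' @ 1: {3,4}
'c' @ 2: {}  — no active states
rest 'aaada' ignored (set empty)
after full input: {}  (accept=1 not in)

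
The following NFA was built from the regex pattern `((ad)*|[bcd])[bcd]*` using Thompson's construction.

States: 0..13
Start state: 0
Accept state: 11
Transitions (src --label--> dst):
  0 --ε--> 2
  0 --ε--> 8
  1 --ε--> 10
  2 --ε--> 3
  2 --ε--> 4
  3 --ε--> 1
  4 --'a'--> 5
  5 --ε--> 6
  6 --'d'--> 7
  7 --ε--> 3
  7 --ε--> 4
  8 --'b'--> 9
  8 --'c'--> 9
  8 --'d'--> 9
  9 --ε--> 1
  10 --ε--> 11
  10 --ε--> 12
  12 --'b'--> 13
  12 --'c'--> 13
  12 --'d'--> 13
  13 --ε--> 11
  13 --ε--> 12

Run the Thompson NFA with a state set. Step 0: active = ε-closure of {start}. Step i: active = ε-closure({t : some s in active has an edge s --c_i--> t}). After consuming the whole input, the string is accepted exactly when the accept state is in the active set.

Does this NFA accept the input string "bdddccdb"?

Answer: ACCEPT

Derivation:
initial (ε-close {0}): {0,1,2,3,4,8,10,11,12}
'b' @ 1: {1,9,10,11,12,13}  [accepting]
'd' @ 2: {11,12,13}  [accepting]
'd' @ 3: {11,12,13}  [accepting]
'd' @ 4: {11,12,13}  [accepting]
'c' @ 5: {11,12,13}  [accepting]
'c' @ 6: {11,12,13}  [accepting]
'd' @ 7: {11,12,13}  [accepting]
'b' @ 8: {11,12,13}  [accepting]
after full input: {11,12,13}  (accept=11 in)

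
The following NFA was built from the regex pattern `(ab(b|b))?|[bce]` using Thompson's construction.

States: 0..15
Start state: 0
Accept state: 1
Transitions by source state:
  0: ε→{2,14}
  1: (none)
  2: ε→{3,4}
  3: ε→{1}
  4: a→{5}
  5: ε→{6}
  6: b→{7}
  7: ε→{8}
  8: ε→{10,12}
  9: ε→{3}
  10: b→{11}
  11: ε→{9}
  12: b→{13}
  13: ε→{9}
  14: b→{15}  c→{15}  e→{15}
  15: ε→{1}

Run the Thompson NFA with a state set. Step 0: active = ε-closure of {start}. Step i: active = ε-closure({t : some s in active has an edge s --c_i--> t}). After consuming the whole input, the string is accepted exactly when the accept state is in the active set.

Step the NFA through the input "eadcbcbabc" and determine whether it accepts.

S₀ = ε-closure({0}) = {0,1,2,3,4,14}
'e' @ 1: {1,15}  [accepting]
'a' @ 2: {}  — dead — no transitions
rest 'dcbcbabc' ignored (set empty)
final: {}; accept 1 not in set

Answer: REJECT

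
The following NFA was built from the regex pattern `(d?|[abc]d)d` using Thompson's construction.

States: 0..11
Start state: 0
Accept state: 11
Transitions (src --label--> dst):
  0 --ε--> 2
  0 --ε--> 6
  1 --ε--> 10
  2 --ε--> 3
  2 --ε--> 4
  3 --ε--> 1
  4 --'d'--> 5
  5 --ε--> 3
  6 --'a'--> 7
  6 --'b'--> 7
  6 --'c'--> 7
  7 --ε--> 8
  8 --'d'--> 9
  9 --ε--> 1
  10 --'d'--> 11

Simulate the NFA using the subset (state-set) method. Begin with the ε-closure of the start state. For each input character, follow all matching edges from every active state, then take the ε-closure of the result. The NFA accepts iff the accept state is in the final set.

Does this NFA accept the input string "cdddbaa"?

start: ε-closure({0}) = {0,1,2,3,4,6,10}
'c' @ 1: {7,8}
'd' @ 2: {1,9,10}
'd' @ 3: {11}  (accept∈set)
'd' @ 4: {}  — state set empty
rest 'baa' ignored (set empty)
end set {} — state 11 not in

Answer: REJECT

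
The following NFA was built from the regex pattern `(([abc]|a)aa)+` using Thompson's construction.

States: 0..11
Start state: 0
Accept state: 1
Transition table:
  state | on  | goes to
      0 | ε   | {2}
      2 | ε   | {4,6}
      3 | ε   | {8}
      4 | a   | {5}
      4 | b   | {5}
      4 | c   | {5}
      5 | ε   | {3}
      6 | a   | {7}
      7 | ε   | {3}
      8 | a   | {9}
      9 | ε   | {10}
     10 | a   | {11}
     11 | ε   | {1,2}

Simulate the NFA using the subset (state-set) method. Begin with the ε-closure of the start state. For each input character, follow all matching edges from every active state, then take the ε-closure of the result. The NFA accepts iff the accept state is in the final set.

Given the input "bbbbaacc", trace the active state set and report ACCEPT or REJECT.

start: ε-closure({0}) = {0,2,4,6}
'b' @ 1: {3,5,8}
'b' @ 2: {}  — no active states
rest 'bbaacc' ignored (set empty)
final: {}; accept 1 not in set

Answer: REJECT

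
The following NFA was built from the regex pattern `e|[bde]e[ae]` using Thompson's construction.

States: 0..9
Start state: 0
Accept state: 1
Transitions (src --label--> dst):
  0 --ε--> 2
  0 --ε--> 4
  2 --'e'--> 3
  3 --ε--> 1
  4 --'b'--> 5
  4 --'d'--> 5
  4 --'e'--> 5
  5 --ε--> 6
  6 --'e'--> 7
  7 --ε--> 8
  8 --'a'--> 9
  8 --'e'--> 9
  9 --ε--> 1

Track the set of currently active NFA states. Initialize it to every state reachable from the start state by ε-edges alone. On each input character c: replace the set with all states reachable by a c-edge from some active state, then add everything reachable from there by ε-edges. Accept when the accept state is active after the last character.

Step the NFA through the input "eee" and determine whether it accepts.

Answer: ACCEPT

Steps:
start: ε-closure({0}) = {0,2,4}
'e' @ 1: {1,3,5,6}  (accept∈set)
'e' @ 2: {7,8}
'e' @ 3: {1,9}  (accept∈set)
end set {1,9} — state 1 in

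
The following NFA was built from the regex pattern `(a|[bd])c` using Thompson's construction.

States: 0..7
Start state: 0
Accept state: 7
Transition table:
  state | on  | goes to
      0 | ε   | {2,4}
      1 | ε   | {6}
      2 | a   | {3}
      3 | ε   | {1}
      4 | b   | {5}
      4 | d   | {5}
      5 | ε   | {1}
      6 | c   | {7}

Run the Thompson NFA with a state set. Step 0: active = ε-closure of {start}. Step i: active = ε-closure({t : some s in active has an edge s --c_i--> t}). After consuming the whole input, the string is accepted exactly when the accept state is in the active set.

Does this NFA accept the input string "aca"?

Answer: REJECT

Steps:
start: ε-closure({0}) = {0,2,4}
'a' @ 1: {1,3,6}
'c' @ 2: {7}  [accepting]
'a' @ 3: {}  — no active states
final: {}; accept 7 not in set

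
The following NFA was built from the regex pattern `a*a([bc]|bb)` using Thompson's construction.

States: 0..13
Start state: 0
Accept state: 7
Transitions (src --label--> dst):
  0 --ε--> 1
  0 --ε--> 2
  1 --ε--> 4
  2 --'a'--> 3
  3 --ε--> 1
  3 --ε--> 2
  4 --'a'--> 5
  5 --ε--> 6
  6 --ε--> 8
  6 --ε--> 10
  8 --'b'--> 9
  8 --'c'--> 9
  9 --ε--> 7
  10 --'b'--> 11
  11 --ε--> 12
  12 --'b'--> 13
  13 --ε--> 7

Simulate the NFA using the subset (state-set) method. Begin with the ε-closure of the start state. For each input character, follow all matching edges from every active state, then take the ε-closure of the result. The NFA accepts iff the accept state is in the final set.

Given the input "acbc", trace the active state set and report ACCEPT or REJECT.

Answer: REJECT

Steps:
start: ε-closure({0}) = {0,1,2,4}
'a' @ 1: {1,2,3,4,5,6,8,10}
'c' @ 2: {7,9}  (accept∈set)
'b' @ 3: {}  — no active states
rest 'c' ignored (set empty)
end set {} — state 7 not in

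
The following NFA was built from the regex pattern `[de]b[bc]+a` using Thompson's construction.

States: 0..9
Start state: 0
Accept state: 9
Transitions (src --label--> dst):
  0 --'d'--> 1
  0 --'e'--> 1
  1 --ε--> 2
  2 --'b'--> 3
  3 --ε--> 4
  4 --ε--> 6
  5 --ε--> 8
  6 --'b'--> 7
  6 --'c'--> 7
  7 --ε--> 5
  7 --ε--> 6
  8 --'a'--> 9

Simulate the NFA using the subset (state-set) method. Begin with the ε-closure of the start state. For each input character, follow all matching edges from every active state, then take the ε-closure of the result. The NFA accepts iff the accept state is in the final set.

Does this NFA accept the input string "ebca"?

initial (ε-close {0}): {0}
'e' @ 1: {1,2}
'b' @ 2: {3,4,6}
'c' @ 3: {5,6,7,8}
'a' @ 4: {9}  (accept∈set)
final: {9}; accept 9 in set

Answer: ACCEPT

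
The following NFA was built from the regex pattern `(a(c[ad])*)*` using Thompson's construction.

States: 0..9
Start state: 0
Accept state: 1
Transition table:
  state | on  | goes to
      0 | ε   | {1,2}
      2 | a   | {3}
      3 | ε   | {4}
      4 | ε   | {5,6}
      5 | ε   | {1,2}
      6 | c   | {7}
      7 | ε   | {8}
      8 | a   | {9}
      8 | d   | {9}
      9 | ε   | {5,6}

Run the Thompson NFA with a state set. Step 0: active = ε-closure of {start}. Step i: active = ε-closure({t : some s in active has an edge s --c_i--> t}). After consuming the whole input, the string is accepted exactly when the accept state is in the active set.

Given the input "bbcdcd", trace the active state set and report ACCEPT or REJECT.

initial (ε-close {0}): {0,1,2}
'b' @ 1: {}  — dead — no transitions
rest 'bcdcd' ignored (set empty)
end set {} — state 1 not in

Answer: REJECT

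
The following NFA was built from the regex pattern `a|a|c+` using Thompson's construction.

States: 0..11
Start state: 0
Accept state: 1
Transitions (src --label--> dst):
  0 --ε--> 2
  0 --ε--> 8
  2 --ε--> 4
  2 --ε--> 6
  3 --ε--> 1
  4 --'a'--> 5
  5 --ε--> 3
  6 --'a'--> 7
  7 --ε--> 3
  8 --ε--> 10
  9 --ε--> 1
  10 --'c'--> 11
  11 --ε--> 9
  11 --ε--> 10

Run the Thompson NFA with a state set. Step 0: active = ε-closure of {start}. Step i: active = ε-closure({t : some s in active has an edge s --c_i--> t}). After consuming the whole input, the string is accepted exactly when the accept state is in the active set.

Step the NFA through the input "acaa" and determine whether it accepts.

S₀ = ε-closure({0}) = {0,2,4,6,8,10}
'a' @ 1: {1,3,5,7}  (accept∈set)
'c' @ 2: {}  — no active states
rest 'aa' ignored (set empty)
final: {}; accept 1 not in set

Answer: REJECT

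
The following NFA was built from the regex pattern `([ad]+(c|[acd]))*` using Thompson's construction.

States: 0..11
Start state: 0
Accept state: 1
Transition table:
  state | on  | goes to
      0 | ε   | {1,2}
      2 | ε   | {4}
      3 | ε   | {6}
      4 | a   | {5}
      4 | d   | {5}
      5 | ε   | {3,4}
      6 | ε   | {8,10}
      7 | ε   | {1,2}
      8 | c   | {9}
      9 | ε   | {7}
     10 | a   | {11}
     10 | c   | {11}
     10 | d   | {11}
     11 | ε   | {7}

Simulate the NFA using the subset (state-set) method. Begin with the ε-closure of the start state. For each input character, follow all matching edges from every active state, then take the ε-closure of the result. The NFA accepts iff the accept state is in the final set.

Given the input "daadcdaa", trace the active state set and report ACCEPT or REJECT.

Answer: ACCEPT

Trace:
S₀ = ε-closure({0}) = {0,1,2,4}
'd' @ 1: {3,4,5,6,8,10}
'a' @ 2: {1,2,3,4,5,6,7,8,10,11}  (accept∈set)
'a' @ 3: {1,2,3,4,5,6,7,8,10,11}  (accept∈set)
'd' @ 4: {1,2,3,4,5,6,7,8,10,11}  (accept∈set)
'c' @ 5: {1,2,4,7,9,11}  (accept∈set)
'd' @ 6: {3,4,5,6,8,10}
'a' @ 7: {1,2,3,4,5,6,7,8,10,11}  (accept∈set)
'a' @ 8: {1,2,3,4,5,6,7,8,10,11}  (accept∈set)
final: {1,2,3,4,5,6,7,8,10,11}; accept 1 in set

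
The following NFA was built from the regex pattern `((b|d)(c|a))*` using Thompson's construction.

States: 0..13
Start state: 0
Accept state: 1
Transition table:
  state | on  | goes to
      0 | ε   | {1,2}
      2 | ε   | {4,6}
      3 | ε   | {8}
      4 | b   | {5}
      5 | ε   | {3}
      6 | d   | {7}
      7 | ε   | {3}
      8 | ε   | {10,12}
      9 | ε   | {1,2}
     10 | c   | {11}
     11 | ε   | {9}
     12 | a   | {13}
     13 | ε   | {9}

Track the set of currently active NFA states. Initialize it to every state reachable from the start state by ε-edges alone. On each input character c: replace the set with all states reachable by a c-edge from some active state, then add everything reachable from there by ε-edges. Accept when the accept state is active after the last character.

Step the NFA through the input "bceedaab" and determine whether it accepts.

start: ε-closure({0}) = {0,1,2,4,6}
'b' @ 1: {3,5,8,10,12}
'c' @ 2: {1,2,4,6,9,11}  [accepting]
'e' @ 3: {}  — no active states
rest 'edaab' ignored (set empty)
after full input: {}  (accept=1 not in)

Answer: REJECT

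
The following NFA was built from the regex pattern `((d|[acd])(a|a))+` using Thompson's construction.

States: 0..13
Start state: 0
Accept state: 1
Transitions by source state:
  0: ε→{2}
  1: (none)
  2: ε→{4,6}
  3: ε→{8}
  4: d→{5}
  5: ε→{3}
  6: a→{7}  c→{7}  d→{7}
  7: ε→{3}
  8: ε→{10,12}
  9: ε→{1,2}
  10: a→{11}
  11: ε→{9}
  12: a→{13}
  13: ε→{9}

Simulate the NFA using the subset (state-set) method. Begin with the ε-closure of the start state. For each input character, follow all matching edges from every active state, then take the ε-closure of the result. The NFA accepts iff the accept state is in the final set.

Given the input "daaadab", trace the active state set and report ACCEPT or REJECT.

Answer: REJECT

Trace:
initial (ε-close {0}): {0,2,4,6}
'd' @ 1: {3,5,7,8,10,12}
'a' @ 2: {1,2,4,6,9,11,13}  (accept∈set)
'a' @ 3: {3,7,8,10,12}
'a' @ 4: {1,2,4,6,9,11,13}  (accept∈set)
'd' @ 5: {3,5,7,8,10,12}
'a' @ 6: {1,2,4,6,9,11,13}  (accept∈set)
'b' @ 7: {}  — dead — no transitions
after full input: {}  (accept=1 not in)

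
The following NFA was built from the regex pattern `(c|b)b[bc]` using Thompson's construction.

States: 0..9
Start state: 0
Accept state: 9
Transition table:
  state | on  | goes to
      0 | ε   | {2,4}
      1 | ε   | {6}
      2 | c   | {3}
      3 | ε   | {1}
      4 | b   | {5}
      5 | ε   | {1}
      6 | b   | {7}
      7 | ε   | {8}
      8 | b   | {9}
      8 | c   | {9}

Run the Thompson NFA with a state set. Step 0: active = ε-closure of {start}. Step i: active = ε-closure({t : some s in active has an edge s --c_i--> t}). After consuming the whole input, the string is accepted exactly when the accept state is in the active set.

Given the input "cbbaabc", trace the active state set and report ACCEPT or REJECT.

start: ε-closure({0}) = {0,2,4}
'c' @ 1: {1,3,6}
'b' @ 2: {7,8}
'b' @ 3: {9}  (accept∈set)
'a' @ 4: {}  — no active states
rest 'abc' ignored (set empty)
after full input: {}  (accept=9 not in)

Answer: REJECT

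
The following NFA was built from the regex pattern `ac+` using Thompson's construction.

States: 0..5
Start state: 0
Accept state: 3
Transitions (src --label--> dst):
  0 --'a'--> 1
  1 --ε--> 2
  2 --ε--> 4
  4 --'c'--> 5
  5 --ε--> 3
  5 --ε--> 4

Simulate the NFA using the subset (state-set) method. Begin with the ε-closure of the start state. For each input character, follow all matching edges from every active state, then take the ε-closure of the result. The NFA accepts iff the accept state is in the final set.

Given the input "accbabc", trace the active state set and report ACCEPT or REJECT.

S₀ = ε-closure({0}) = {0}
'a' @ 1: {1,2,4}
'c' @ 2: {3,4,5}  ✓accept
'c' @ 3: {3,4,5}  ✓accept
'b' @ 4: {}  — state set empty
rest 'abc' ignored (set empty)
final: {}; accept 3 not in set

Answer: REJECT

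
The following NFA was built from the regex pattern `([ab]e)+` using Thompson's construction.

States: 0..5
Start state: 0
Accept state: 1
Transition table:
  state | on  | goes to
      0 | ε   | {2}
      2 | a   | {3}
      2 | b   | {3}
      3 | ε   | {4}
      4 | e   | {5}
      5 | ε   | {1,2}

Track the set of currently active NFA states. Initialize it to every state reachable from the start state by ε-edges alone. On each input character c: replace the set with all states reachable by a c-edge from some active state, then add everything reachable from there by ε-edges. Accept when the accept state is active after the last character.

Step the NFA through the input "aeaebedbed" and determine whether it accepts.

start: ε-closure({0}) = {0,2}
'a' @ 1: {3,4}
'e' @ 2: {1,2,5}  (accept∈set)
'a' @ 3: {3,4}
'e' @ 4: {1,2,5}  (accept∈set)
'b' @ 5: {3,4}
'e' @ 6: {1,2,5}  (accept∈set)
'd' @ 7: {}  — dead — no transitions
rest 'bed' ignored (set empty)
after full input: {}  (accept=1 not in)

Answer: REJECT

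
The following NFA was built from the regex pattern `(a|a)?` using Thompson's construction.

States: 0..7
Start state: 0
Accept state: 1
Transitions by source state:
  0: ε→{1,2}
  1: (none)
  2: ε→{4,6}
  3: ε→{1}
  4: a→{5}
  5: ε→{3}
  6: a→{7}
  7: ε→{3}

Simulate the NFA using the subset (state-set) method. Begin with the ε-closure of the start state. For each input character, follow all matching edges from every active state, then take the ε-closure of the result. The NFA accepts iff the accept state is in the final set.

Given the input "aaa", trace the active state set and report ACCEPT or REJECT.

Answer: REJECT

Steps:
initial (ε-close {0}): {0,1,2,4,6}
'a' @ 1: {1,3,5,7}  (accept∈set)
'a' @ 2: {}  — state set empty
rest 'a' ignored (set empty)
after full input: {}  (accept=1 not in)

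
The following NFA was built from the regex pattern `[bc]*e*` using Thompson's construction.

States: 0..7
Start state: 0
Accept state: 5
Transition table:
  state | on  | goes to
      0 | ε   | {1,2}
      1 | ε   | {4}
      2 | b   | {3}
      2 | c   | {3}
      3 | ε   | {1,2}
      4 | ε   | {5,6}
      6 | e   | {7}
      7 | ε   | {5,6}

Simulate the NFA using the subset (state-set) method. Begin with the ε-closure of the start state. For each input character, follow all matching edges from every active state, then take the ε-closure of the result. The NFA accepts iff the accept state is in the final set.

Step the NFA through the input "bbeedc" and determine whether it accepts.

Answer: REJECT

Trace:
S₀ = ε-closure({0}) = {0,1,2,4,5,6}
'b' @ 1: {1,2,3,4,5,6}  ✓accept
'b' @ 2: {1,2,3,4,5,6}  ✓accept
'e' @ 3: {5,6,7}  ✓accept
'e' @ 4: {5,6,7}  ✓accept
'd' @ 5: {}  — state set empty
rest 'c' ignored (set empty)
after full input: {}  (accept=5 not in)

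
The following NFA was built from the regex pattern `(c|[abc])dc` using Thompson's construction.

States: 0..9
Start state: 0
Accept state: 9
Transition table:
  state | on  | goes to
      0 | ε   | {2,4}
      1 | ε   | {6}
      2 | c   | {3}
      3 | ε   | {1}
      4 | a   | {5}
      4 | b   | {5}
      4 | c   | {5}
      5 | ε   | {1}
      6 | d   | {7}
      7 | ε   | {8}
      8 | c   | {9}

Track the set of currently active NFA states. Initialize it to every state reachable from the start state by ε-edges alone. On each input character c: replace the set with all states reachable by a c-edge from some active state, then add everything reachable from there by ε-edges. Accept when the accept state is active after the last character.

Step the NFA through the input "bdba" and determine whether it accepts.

start: ε-closure({0}) = {0,2,4}
'b' @ 1: {1,5,6}
'd' @ 2: {7,8}
'b' @ 3: {}  — state set empty
rest 'a' ignored (set empty)
end set {} — state 9 not in

Answer: REJECT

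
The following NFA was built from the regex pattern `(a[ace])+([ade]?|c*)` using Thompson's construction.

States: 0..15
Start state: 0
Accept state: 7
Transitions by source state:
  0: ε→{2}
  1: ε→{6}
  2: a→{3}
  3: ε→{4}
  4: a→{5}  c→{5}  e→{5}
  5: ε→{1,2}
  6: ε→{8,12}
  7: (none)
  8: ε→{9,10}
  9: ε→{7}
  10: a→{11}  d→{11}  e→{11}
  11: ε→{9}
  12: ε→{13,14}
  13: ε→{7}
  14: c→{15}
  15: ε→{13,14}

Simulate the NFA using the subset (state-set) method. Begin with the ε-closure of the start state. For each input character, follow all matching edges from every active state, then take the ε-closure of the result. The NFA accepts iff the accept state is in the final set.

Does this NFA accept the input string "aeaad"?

Answer: ACCEPT

Derivation:
initial (ε-close {0}): {0,2}
'a' @ 1: {3,4}
'e' @ 2: {1,2,5,6,7,8,9,10,12,13,14}  (accept∈set)
'a' @ 3: {3,4,7,9,11}  (accept∈set)
'a' @ 4: {1,2,5,6,7,8,9,10,12,13,14}  (accept∈set)
'd' @ 5: {7,9,11}  (accept∈set)
after full input: {7,9,11}  (accept=7 in)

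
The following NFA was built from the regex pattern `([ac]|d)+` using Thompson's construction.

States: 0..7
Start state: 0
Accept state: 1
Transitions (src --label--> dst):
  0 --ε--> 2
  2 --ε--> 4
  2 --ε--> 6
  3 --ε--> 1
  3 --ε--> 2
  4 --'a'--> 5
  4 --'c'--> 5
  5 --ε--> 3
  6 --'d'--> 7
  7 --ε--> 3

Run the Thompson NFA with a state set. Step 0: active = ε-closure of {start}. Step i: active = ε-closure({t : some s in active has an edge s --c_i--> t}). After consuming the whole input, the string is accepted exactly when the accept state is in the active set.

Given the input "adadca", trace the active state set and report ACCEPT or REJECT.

Answer: ACCEPT

Trace:
S₀ = ε-closure({0}) = {0,2,4,6}
'a' @ 1: {1,2,3,4,5,6}  ✓accept
'd' @ 2: {1,2,3,4,6,7}  ✓accept
'a' @ 3: {1,2,3,4,5,6}  ✓accept
'd' @ 4: {1,2,3,4,6,7}  ✓accept
'c' @ 5: {1,2,3,4,5,6}  ✓accept
'a' @ 6: {1,2,3,4,5,6}  ✓accept
after full input: {1,2,3,4,5,6}  (accept=1 in)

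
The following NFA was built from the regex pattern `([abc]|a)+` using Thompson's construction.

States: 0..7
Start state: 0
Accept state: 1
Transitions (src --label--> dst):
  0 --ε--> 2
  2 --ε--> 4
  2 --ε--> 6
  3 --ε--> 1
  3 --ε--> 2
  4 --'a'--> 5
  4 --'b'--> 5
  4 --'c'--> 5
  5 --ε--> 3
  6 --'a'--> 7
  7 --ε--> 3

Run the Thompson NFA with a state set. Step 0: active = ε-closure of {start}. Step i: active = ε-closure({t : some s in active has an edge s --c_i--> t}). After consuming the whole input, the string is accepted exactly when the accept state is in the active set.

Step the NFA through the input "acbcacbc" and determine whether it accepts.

start: ε-closure({0}) = {0,2,4,6}
'a' @ 1: {1,2,3,4,5,6,7}  (accept∈set)
'c' @ 2: {1,2,3,4,5,6}  (accept∈set)
'b' @ 3: {1,2,3,4,5,6}  (accept∈set)
'c' @ 4: {1,2,3,4,5,6}  (accept∈set)
'a' @ 5: {1,2,3,4,5,6,7}  (accept∈set)
'c' @ 6: {1,2,3,4,5,6}  (accept∈set)
'b' @ 7: {1,2,3,4,5,6}  (accept∈set)
'c' @ 8: {1,2,3,4,5,6}  (accept∈set)
after full input: {1,2,3,4,5,6}  (accept=1 in)

Answer: ACCEPT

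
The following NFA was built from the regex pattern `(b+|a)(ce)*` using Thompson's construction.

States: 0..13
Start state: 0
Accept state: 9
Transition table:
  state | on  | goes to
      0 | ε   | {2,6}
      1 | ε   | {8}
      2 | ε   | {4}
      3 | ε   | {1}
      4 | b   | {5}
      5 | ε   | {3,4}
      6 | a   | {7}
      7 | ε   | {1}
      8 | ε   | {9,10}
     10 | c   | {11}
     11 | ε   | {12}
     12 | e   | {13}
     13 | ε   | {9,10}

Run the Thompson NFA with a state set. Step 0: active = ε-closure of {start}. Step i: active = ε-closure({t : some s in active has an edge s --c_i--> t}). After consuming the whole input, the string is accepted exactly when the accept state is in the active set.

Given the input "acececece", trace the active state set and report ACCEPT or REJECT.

initial (ε-close {0}): {0,2,4,6}
'a' @ 1: {1,7,8,9,10}  [accepting]
'c' @ 2: {11,12}
'e' @ 3: {9,10,13}  [accepting]
'c' @ 4: {11,12}
'e' @ 5: {9,10,13}  [accepting]
'c' @ 6: {11,12}
'e' @ 7: {9,10,13}  [accepting]
'c' @ 8: {11,12}
'e' @ 9: {9,10,13}  [accepting]
after full input: {9,10,13}  (accept=9 in)

Answer: ACCEPT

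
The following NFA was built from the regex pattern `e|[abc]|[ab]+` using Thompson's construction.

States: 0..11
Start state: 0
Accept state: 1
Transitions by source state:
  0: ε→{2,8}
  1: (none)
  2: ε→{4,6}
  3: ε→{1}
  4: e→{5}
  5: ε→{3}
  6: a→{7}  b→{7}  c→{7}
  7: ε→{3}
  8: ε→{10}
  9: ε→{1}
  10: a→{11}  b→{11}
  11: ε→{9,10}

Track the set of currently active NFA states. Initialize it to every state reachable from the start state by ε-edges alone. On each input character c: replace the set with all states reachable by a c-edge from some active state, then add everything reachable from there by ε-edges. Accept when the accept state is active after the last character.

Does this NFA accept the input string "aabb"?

Answer: ACCEPT

Trace:
start: ε-closure({0}) = {0,2,4,6,8,10}
'a' @ 1: {1,3,7,9,10,11}  (accept∈set)
'a' @ 2: {1,9,10,11}  (accept∈set)
'b' @ 3: {1,9,10,11}  (accept∈set)
'b' @ 4: {1,9,10,11}  (accept∈set)
after full input: {1,9,10,11}  (accept=1 in)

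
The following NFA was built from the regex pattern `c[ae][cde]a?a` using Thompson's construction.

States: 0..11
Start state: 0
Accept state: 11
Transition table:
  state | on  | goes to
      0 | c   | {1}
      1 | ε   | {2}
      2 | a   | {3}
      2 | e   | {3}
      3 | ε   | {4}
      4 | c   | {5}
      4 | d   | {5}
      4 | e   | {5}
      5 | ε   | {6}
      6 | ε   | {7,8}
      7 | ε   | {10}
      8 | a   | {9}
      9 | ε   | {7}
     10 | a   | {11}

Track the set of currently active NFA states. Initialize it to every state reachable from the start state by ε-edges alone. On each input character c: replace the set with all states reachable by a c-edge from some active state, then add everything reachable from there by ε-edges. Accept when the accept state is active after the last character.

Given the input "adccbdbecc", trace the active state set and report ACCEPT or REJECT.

start: ε-closure({0}) = {0}
'a' @ 1: {}  — state set empty
rest 'dccbdbecc' ignored (set empty)
end set {} — state 11 not in

Answer: REJECT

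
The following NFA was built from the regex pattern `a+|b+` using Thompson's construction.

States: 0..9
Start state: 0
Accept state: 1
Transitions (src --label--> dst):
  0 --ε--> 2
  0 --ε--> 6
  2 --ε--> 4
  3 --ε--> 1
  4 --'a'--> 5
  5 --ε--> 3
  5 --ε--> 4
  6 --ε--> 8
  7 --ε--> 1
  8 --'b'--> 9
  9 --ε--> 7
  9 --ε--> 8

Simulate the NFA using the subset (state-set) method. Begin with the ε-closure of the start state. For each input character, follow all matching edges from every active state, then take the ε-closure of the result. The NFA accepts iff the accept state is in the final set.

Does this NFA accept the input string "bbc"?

start: ε-closure({0}) = {0,2,4,6,8}
'b' @ 1: {1,7,8,9}  (accept∈set)
'b' @ 2: {1,7,8,9}  (accept∈set)
'c' @ 3: {}  — no active states
end set {} — state 1 not in

Answer: REJECT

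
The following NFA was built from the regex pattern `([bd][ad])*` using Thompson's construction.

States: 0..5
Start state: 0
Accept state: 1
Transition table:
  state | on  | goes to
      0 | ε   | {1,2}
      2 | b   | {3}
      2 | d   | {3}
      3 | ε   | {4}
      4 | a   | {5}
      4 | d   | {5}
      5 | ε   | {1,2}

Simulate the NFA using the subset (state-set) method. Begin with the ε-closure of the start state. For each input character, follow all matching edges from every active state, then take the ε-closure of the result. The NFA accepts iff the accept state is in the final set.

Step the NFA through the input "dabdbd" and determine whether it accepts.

Answer: ACCEPT

Derivation:
S₀ = ε-closure({0}) = {0,1,2}
'd' @ 1: {3,4}
'a' @ 2: {1,2,5}  [accepting]
'b' @ 3: {3,4}
'd' @ 4: {1,2,5}  [accepting]
'b' @ 5: {3,4}
'd' @ 6: {1,2,5}  [accepting]
final: {1,2,5}; accept 1 in set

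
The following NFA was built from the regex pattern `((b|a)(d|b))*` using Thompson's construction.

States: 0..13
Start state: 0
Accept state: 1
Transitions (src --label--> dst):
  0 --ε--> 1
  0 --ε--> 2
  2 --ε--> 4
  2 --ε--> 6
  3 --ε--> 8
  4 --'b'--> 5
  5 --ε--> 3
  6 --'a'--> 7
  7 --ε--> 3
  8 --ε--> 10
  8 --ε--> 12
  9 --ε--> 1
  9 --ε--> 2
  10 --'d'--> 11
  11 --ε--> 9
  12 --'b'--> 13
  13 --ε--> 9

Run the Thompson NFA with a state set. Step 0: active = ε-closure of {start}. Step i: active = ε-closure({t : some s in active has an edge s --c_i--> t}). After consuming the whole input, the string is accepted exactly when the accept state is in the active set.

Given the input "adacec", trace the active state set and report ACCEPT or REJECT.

Answer: REJECT

Steps:
initial (ε-close {0}): {0,1,2,4,6}
'a' @ 1: {3,7,8,10,12}
'd' @ 2: {1,2,4,6,9,11}  ✓accept
'a' @ 3: {3,7,8,10,12}
'c' @ 4: {}  — dead — no transitions
rest 'ec' ignored (set empty)
final: {}; accept 1 not in set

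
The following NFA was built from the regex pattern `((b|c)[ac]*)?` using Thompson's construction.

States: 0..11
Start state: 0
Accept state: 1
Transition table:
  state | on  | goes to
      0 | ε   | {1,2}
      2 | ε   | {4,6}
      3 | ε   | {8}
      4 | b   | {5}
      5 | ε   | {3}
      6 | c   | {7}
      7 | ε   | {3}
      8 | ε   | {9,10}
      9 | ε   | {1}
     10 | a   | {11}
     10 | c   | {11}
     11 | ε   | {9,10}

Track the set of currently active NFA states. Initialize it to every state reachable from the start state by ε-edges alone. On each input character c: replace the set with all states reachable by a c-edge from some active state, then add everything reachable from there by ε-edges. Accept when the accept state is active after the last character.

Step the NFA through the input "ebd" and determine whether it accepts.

start: ε-closure({0}) = {0,1,2,4,6}
'e' @ 1: {}  — dead — no transitions
rest 'bd' ignored (set empty)
after full input: {}  (accept=1 not in)

Answer: REJECT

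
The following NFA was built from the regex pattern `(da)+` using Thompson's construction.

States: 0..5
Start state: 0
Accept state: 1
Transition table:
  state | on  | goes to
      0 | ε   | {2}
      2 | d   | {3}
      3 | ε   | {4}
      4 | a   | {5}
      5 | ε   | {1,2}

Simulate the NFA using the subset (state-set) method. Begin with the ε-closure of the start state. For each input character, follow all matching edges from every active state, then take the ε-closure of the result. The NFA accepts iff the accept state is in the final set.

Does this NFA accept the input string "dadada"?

initial (ε-close {0}): {0,2}
'd' @ 1: {3,4}
'a' @ 2: {1,2,5}  (accept∈set)
'd' @ 3: {3,4}
'a' @ 4: {1,2,5}  (accept∈set)
'd' @ 5: {3,4}
'a' @ 6: {1,2,5}  (accept∈set)
final: {1,2,5}; accept 1 in set

Answer: ACCEPT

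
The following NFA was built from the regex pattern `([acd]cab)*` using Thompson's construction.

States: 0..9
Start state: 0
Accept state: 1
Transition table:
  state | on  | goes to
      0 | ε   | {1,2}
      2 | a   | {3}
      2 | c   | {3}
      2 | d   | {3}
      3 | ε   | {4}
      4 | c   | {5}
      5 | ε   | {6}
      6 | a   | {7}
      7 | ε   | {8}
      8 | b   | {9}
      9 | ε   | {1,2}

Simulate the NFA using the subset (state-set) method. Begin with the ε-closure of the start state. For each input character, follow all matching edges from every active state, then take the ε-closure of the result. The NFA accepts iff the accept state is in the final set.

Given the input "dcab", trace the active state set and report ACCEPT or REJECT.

Answer: ACCEPT

Trace:
initial (ε-close {0}): {0,1,2}
'd' @ 1: {3,4}
'c' @ 2: {5,6}
'a' @ 3: {7,8}
'b' @ 4: {1,2,9}  [accepting]
final: {1,2,9}; accept 1 in set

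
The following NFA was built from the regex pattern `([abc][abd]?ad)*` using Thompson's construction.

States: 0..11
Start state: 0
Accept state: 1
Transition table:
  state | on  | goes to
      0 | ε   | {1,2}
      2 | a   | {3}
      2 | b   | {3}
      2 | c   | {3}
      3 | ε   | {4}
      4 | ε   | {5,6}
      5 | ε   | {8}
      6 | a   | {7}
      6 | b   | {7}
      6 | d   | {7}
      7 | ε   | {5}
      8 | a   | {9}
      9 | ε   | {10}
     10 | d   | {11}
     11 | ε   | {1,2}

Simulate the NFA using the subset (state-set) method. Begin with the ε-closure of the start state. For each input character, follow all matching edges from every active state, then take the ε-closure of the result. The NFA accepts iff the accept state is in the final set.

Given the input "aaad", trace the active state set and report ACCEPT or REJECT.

S₀ = ε-closure({0}) = {0,1,2}
'a' @ 1: {3,4,5,6,8}
'a' @ 2: {5,7,8,9,10}
'a' @ 3: {9,10}
'd' @ 4: {1,2,11}  [accepting]
end set {1,2,11} — state 1 in

Answer: ACCEPT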